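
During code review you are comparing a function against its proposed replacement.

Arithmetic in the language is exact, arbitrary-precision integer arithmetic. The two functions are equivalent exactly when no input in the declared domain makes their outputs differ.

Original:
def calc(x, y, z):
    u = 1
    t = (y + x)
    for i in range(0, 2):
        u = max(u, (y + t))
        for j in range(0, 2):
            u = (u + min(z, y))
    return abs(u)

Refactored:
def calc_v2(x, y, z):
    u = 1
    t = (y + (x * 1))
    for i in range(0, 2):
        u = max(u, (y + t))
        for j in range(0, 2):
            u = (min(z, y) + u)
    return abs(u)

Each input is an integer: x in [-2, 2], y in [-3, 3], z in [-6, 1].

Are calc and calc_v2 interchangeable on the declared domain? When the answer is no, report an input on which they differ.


This is a faithful refactor — arithmetic usage differs, constant usage differs, but the computed results match everywhere.
One worked example (x=-2, y=3, z=0) — calc: u := 1 | t := 1 | iter i=0: | u := 4 | iter j=0: | u := 4 | iter j=1: | u := 4 | iter i=1: | u := 4 | iter j=0: | u := 4 | iter j=1: | u := 4 | result 4; calc_v2: u := 1 | t := 1 | iter i=0: | u := 4 | iter j=0: | u := 4 | iter j=1: | u := 4 | iter i=1: | u := 4 | iter j=0: | u := 4 | iter j=1: | u := 4 | result 4; agreement on 4.
An exhaustive pass over the 280 declared inputs shows identical outputs.
verdict: equivalent


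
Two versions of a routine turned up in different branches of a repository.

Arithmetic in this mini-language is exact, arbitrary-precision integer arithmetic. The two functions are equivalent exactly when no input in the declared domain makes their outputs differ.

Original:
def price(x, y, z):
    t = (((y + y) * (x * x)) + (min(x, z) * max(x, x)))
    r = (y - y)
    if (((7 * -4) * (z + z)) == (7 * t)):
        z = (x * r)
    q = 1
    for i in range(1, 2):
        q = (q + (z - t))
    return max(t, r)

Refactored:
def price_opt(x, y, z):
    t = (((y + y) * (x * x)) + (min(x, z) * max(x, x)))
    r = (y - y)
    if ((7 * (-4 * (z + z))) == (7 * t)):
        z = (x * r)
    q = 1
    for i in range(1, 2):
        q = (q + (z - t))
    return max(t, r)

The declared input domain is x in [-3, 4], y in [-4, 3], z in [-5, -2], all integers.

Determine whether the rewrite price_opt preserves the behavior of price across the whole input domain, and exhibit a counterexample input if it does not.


Behavior is preserved: although same computation, different form, the outputs never diverge.
Spot check at x=-2, y=0, z=-5 — price: t = 10; r = 0; (((7 * -4) * (z + z)) == (7 * t)) -> false; q = 1; [i=1]; q = -14; return 10. price_opt: t = 10; r = 0; ((7 * (-4 * (z + z))) == (7 * t)) -> false; q = 1; [i=1]; q = -14; return 10. Both give 10.
Checked all 256 inputs in the declared domain: the outputs agree on every one.
verdict: equivalent


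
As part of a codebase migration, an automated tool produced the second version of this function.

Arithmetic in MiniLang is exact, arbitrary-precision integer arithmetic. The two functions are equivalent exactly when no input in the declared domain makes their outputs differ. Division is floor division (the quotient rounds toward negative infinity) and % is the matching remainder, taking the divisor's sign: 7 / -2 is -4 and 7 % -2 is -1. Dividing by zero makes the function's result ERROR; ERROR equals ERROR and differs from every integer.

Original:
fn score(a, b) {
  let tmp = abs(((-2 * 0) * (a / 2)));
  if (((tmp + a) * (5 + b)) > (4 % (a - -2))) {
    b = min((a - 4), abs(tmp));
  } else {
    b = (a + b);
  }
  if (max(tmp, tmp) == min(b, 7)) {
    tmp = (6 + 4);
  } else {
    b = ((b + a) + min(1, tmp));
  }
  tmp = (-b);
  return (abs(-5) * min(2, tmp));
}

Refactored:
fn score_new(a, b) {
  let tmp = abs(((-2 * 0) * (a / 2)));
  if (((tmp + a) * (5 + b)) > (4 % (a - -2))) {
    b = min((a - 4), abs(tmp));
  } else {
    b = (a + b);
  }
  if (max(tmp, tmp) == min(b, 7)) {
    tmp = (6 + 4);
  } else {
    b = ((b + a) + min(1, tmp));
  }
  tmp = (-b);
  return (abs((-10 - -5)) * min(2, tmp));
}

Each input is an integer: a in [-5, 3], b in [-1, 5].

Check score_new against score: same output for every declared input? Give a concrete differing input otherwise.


Behavior is preserved: although constant usage differs, arithmetic usage differs, the outputs never diverge.
As a probe, take a=0, b=0: score runs tmp = 0; (((tmp + a) * (5 + b)) > (4 % (a - -2))) -> false; b = 0; (max(tmp, tmp) == min(b, 7)) -> true; tmp = 10; tmp = 0; return 0; score_new runs tmp = 0; (((tmp + a) * (5 + b)) > (4 % (a - -2))) -> false; b = 0; (max(tmp, tmp) == min(b, 7)) -> true; tmp = 10; tmp = 0; return 0; both end at 0.
Sweeping the whole domain (63 inputs) finds no disagreement.
verdict: equivalent


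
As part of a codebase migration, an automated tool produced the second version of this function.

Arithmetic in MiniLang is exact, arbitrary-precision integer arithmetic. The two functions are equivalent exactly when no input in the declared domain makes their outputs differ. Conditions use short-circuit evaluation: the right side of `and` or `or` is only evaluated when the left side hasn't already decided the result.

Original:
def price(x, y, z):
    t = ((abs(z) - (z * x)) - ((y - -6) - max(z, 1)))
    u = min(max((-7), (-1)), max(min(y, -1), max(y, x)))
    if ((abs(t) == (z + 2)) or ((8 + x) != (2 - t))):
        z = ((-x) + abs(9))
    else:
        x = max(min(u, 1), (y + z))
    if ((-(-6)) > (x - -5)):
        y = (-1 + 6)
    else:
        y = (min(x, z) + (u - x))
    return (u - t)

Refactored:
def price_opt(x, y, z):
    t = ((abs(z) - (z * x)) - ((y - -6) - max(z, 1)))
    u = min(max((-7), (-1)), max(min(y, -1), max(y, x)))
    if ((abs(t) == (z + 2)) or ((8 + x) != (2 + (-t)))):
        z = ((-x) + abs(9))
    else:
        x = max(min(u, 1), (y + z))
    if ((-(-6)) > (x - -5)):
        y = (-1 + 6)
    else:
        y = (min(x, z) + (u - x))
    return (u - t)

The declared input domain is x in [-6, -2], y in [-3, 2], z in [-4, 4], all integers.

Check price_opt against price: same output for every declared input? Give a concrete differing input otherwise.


Comparing the listings, the differences include: arithmetic usage differs.
One worked example (x=-2, y=1, z=-1) — price: t = -7; u = -1; ((abs(t) == (z + 2)) or ((8 + x) != (2 - t))) -> true; z = 11; ((-(-6)) > (x - -5)) -> true; y = 5; return 6; price_opt: t = -7; u = -1; ((abs(t) == (z + 2)) or ((8 + x) != (2 + (-t)))) -> true; z = 11; ((-(-6)) > (x - -5)) -> true; y = 5; return 6; agreement on 6.
Sweeping the whole domain (270 inputs) finds no disagreement.
verdict: equivalent


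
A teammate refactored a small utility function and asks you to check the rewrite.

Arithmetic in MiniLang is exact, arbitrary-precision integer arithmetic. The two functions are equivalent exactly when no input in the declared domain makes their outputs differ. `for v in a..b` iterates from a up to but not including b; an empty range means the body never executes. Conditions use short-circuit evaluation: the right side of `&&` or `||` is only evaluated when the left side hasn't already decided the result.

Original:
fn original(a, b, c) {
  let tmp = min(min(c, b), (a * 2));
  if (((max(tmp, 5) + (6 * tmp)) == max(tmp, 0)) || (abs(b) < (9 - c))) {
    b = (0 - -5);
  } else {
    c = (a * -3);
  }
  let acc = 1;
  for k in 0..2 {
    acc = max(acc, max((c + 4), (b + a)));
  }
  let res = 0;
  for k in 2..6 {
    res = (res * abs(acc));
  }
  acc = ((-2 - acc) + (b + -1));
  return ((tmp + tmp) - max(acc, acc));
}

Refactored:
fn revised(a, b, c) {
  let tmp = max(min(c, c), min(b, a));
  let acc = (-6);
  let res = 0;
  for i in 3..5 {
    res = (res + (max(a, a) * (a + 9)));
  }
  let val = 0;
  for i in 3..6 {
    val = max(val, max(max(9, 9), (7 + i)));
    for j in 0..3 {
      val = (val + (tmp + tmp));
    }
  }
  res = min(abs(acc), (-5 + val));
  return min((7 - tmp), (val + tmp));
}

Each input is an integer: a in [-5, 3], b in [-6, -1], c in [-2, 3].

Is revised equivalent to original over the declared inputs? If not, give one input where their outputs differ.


The rewrite breaks on a=-5, b=-6, c=-2, where the results are -20 and -2.
original: tmp=-10, then (((max(tmp, 5) + (6 * tmp)) == max(tmp, 0)) || (abs(b) < (9 - c))) is true, then b=5, then acc=1, then (k=0), then acc=2, then (k=1), then acc=2, then res=0, then (k=2), then res=0, then (k=3), then res=0, then (k=4), then res=0, then (k=5), then res=0, then acc=0, then returns -20
revised: tmp=-2, then acc=-6, then res=0, then (i=3), then res=-20, then (i=4), then res=-40, then val=0, then (i=3), then val=10, then (j=0), then val=6, then (j=1), then val=2, then (j=2), then val=-2, then (i=4), then val=11, then (j=0), then val=7, then (j=1), then val=3, then (j=2), then val=-1, then (i=5), then val=12, then (j=0), then val=8, then (j=1), then val=4, then (j=2), then val=0, then res=-5, then returns -2
verdict: not equivalent; witness: a=-5, b=-6, c=-2


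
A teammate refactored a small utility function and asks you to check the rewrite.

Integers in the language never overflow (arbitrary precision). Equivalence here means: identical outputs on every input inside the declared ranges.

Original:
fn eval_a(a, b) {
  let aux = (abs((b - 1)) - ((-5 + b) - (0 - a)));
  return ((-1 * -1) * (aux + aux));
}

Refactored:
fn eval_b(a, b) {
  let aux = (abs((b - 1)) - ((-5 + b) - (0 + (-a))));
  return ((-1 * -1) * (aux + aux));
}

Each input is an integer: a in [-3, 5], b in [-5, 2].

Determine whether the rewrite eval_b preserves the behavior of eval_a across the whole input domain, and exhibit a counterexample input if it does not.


Differences: arithmetic usage differs — yet all 72 inputs agree.
verdict: equivalent


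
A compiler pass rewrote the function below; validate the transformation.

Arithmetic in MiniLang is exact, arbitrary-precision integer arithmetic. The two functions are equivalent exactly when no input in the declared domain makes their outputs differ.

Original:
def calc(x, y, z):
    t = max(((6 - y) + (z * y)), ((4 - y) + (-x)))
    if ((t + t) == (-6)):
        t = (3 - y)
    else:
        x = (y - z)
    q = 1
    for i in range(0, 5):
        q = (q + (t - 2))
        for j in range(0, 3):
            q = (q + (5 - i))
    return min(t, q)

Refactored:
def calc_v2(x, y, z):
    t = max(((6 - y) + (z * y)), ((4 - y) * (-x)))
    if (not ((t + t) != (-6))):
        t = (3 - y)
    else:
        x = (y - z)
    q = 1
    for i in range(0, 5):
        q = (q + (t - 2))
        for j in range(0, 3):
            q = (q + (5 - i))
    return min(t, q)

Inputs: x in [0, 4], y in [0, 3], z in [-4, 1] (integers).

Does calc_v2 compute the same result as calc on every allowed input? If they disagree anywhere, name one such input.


x=0, y=1, z=-4 yields 3 from calc but 1 from calc_v2.
verdict: not equivalent; witness: x=0, y=1, z=-4


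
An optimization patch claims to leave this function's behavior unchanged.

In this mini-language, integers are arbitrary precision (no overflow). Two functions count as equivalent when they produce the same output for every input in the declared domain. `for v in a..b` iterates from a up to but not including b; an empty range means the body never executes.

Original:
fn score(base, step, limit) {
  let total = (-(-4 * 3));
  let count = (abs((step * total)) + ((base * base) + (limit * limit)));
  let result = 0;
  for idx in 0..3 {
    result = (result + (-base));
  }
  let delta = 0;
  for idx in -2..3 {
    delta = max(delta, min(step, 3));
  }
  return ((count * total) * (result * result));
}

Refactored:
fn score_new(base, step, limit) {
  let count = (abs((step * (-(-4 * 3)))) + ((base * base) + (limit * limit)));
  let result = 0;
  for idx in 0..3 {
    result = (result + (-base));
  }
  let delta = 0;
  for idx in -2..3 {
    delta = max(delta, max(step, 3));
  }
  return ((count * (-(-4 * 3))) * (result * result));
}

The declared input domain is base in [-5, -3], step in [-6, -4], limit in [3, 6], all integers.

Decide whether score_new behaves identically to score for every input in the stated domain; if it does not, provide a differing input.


Equivalent. Although `min(step, 3)` became `max(step, 3)`, no input in the stated domain can expose it.
Checked all 36 inputs in the declared domain: the outputs agree on every one.
One worked example (base=-4, step=-6, limit=6) — score: total=12, then count=124, then result=0, then (idx=0), then result=4, then (idx=1), then result=8, then (idx=2), then result=12, then delta=0, then (idx=-2), then delta=0, then (idx=-1), then delta=0, then (idx=0), then delta=0, then (idx=1), then delta=0, then (idx=2), then delta=0, then returns 214272; score_new: count=124, then result=0, then (idx=0), then result=4, then (idx=1), then result=8, then (idx=2), then result=12, then delta=0, then (idx=-2), then delta=3, then (idx=-1), then delta=3, then (idx=0), then delta=3, then (idx=1), then delta=3, then (idx=2), then delta=3, then returns 214272; agreement on 214272.
verdict: equivalent


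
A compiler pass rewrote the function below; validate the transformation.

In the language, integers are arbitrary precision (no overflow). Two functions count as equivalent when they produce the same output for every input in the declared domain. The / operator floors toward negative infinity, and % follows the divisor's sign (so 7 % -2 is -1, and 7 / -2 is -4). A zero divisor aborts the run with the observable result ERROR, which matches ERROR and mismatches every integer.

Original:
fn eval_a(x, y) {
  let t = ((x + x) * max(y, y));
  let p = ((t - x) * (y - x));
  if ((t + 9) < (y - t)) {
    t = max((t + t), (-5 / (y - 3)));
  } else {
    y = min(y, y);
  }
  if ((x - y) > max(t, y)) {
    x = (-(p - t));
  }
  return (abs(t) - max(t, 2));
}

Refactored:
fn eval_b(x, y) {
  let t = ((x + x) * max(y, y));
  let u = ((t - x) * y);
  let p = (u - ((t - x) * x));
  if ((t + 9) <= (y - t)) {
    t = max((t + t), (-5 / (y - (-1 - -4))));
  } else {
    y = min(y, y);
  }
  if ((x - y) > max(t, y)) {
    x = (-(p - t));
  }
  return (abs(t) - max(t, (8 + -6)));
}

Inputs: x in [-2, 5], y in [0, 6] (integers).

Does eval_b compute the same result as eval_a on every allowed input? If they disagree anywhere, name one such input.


Take x=-2, y=1.
eval_a: t := -4 | p := -6 | ((t + 9) < (y - t)): false | y := 1 | ((x - y) > max(t, y)): false | result 2
eval_b: t := -4 | u := -2 | p := -6 | ((t + 9) <= (y - t)): true | t := 2 | ((x - y) > max(t, y)): false | result 0
2 and 0 differ, so these are not the same function on this domain.
verdict: not equivalent; witness: x=-2, y=1


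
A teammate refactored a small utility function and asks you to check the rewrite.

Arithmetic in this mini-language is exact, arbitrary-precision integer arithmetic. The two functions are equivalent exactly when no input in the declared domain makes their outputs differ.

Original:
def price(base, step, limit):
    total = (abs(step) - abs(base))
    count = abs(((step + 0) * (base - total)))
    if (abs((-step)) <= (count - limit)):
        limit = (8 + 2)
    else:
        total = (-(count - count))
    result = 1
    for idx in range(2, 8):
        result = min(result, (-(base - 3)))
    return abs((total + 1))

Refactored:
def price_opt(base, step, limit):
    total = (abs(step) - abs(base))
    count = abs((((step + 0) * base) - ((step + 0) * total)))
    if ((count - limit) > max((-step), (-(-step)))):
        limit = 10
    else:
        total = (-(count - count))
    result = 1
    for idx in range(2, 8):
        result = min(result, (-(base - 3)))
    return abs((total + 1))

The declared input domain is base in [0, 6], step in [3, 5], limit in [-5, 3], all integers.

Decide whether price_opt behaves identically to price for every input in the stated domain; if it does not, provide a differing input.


Consider the input base=1, step=3, limit=0.
price: total := 2 | count := 3 | (abs((-step)) <= (count - limit)): true | limit := 10 | result := 1 | iter idx=2: | result := 1 | iter idx=3: | result := 1 | iter idx=4: | result := 1 | iter idx=5: | result := 1 | iter idx=6: | result := 1 | iter idx=7: | result := 1 | result 3
price_opt: total := 2 | count := 3 | ((count - limit) > max((-step), (-(-step)))): false | total := 0 | result := 1 | iter idx=2: | result := 1 | iter idx=3: | result := 1 | iter idx=4: | result := 1 | iter idx=5: | result := 1 | iter idx=6: | result := 1 | iter idx=7: | result := 1 | result 1
3 against 1: the behavior changed.
verdict: not equivalent; witness: base=1, step=3, limit=0


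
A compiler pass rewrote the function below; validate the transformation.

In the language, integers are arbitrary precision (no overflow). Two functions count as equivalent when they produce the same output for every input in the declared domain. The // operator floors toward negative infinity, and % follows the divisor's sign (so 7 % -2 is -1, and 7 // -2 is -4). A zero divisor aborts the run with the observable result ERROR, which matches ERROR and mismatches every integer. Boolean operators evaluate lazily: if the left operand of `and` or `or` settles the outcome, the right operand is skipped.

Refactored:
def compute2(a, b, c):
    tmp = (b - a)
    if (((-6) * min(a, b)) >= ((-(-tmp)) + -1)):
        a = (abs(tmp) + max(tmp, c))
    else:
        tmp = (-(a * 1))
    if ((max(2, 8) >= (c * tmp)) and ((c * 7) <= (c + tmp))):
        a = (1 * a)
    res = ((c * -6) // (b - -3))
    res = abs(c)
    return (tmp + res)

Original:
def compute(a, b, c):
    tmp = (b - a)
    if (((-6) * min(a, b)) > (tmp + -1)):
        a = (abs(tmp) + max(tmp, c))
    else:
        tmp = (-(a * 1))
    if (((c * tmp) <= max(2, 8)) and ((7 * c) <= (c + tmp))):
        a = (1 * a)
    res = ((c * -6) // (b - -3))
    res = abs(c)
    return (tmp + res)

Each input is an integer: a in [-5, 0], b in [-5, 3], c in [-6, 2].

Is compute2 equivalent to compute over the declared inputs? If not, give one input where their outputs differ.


At a=0, b=1, c=-6: compute gives 6, compute2 gives 7.
verdict: not equivalent; witness: a=0, b=1, c=-6


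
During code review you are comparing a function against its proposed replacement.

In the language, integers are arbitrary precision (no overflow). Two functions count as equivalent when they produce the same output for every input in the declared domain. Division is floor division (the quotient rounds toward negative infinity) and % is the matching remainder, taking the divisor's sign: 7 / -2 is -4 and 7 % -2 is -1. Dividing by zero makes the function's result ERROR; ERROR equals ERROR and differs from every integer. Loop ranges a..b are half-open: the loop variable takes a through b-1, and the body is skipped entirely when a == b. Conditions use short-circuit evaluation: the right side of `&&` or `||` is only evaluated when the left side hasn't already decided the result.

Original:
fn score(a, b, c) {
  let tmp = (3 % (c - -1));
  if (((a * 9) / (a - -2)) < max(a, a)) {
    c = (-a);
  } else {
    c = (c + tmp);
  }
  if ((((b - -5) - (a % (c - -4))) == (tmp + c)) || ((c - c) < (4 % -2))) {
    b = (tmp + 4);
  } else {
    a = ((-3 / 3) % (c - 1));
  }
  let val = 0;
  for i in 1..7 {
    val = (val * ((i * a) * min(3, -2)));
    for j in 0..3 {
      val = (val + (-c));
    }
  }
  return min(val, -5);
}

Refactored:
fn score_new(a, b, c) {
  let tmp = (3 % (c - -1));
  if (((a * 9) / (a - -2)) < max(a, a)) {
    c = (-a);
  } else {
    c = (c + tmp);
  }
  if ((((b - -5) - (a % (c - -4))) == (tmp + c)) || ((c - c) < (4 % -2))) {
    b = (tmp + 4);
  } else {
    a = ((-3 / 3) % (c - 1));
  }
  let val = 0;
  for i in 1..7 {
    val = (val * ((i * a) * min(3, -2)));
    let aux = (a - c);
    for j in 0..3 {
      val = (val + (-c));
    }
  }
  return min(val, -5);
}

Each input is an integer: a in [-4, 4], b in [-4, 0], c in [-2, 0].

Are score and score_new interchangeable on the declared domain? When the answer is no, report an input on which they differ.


Side by side, the visible changes include: local variable names differ; statement counts differ; arithmetic usage differs.
Tracing a=-2, b=-1, c=-2: score: tmp becomes 0; next hits division by zero so the output is ERROR | score_new: tmp becomes 0; next hits division by zero so the output is ERROR — matching result ERROR.
Sweeping the whole domain (135 inputs) finds no disagreement.
verdict: equivalent


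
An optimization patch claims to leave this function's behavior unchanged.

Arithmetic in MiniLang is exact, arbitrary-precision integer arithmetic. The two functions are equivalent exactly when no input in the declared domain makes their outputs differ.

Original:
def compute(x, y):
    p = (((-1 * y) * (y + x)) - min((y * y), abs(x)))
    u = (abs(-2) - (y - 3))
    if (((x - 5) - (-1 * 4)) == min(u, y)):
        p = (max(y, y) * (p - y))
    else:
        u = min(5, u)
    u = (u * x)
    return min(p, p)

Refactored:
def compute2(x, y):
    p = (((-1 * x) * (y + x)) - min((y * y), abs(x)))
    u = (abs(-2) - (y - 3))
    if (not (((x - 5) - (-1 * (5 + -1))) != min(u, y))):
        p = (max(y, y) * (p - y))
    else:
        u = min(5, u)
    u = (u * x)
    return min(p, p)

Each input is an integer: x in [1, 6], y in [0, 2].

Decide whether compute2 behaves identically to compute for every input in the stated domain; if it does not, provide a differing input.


Not equivalent: x=1, y=2 separates them (-7 vs -4).
compute: p becomes -7; next u becomes 3; next (((x - 5) - (-1 * 4)) == min(u, y)) evaluates to false; next u becomes 3; next u becomes 3; next final value -7
compute2: p becomes -4; next u becomes 3; next (not (((x - 5) - (-1 * (5 + -1))) != min(u, y))) evaluates to false; next u becomes 3; next u becomes 3; next final value -4
verdict: not equivalent; witness: x=1, y=2


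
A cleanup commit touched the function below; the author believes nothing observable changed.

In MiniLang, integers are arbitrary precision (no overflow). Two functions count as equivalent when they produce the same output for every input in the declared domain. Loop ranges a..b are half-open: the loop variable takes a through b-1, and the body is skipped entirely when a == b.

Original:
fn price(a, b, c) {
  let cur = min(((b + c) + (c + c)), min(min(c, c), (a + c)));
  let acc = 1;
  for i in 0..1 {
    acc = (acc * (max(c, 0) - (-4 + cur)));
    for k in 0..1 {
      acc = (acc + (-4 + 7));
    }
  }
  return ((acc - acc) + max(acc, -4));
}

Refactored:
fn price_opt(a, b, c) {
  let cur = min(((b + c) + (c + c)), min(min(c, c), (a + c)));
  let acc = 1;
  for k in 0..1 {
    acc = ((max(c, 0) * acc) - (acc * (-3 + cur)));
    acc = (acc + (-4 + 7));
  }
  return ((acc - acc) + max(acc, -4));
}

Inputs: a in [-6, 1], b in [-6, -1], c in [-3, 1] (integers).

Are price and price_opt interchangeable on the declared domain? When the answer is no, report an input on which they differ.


Try a=-6, b=-6, c=-3.
price: cur=-15, then acc=1, then (i=0), then acc=19, then (k=0), then acc=22, then returns 22
price_opt: cur=-15, then acc=1, then (k=0), then acc=18, then acc=21, then returns 21
22 != 21, so the rewrite changes behavior.
verdict: not equivalent; witness: a=-6, b=-6, c=-3


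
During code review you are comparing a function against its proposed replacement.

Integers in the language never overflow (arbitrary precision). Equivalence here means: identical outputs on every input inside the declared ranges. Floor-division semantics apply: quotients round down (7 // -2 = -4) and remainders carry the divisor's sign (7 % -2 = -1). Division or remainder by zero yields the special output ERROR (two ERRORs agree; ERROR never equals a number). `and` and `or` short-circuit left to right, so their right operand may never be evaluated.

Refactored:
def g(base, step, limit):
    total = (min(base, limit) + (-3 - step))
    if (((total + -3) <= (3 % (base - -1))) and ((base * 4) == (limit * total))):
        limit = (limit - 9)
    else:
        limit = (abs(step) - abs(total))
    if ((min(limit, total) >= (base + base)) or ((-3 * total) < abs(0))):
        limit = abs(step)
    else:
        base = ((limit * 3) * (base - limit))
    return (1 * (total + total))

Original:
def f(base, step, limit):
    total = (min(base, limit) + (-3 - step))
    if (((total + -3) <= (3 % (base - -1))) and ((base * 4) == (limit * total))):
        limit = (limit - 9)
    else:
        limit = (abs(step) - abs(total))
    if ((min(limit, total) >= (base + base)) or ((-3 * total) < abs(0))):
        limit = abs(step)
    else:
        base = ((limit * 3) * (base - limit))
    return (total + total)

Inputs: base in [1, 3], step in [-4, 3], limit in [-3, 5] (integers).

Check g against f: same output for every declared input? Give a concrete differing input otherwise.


This is a faithful refactor — constant usage differs, arithmetic usage differs, but the computed results match everywhere.
As a probe, take base=1, step=3, limit=1: f runs total=-5, then (((total + -3) <= (3 % (base - -1))) and ((base * 4) == (limit * total))) is false, then limit=-2, then ((min(limit, total) >= (base + base)) or ((-3 * total) < abs(0))) is false, then base=-18, then returns -10; g runs total=-5, then (((total + -3) <= (3 % (base - -1))) and ((base * 4) == (limit * total))) is false, then limit=-2, then ((min(limit, total) >= (base + base)) or ((-3 * total) < abs(0))) is false, then base=-18, then returns -10; both end at -10.
An exhaustive pass over the 216 declared inputs shows identical outputs.
verdict: equivalent


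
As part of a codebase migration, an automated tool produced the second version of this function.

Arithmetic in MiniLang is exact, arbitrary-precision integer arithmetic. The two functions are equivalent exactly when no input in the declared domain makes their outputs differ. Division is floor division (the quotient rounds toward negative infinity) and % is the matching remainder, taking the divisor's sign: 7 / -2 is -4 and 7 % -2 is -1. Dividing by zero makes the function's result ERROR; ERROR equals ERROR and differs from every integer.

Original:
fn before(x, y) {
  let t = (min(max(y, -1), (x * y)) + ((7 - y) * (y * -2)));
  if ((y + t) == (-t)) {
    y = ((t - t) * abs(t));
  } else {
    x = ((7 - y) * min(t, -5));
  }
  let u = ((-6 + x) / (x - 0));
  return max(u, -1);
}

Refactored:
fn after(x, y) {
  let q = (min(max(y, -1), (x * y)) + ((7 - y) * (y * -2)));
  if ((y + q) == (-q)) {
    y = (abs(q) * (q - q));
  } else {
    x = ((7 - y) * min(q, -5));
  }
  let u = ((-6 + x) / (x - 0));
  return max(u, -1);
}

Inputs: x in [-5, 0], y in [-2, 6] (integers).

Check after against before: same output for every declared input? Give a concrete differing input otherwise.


Comparing the listings, the differences include: local variable names differ.
Spot check at x=0, y=0 — before: t=0, then ((y + t) == (-t)) is true, then y=0, then a zero divisor aborts: ERROR. after: q=0, then ((y + q) == (-q)) is true, then y=0, then a zero divisor aborts: ERROR. Both give ERROR.
Checked all 54 inputs in the declared domain: the outputs agree on every one.
verdict: equivalent


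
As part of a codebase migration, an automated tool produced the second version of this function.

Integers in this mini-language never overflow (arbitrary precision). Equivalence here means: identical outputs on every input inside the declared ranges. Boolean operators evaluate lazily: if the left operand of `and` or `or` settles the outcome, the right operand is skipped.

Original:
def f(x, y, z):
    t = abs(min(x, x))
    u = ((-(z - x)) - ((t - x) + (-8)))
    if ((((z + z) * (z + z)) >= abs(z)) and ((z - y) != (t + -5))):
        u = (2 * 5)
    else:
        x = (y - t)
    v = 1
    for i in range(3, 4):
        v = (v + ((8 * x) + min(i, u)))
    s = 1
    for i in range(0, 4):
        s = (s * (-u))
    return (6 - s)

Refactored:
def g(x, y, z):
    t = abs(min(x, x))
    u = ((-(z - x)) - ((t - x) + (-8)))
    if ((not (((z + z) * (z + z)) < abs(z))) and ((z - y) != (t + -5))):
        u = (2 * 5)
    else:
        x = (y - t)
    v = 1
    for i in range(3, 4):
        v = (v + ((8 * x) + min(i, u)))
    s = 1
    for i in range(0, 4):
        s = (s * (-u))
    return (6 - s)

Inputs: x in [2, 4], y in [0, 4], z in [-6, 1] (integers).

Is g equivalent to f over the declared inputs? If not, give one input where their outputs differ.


The two versions differ — the changes include boolean connective usage differs; and comparison usage differs.
Spot check at x=4, y=3, z=-2 — f: t becomes 4; next u becomes 14; next ((((z + z) * (z + z)) >= abs(z)) and ((z - y) != (t + -5))) evaluates to true; next u becomes 10; next v becomes 1; next at i=3:; next v becomes 36; next s becomes 1; next at i=0:; next s becomes -10; next at i=1:; next s becomes 100; next at i=2:; next s becomes -1000; next at i=3:; next s becomes 10000; next final value -9994. g: t becomes 4; next u becomes 14; next ((not (((z + z) * (z + z)) < abs(z))) and ((z - y) != (t + -5))) evaluates to true; next u becomes 10; next v becomes 1; next at i=3:; next v becomes 36; next s becomes 1; next at i=0:; next s becomes -10; next at i=1:; next s becomes 100; next at i=2:; next s becomes -1000; next at i=3:; next s becomes 10000; next final value -9994. Both give -9994.
Across all 120 domain points the two functions coincide.
verdict: equivalent


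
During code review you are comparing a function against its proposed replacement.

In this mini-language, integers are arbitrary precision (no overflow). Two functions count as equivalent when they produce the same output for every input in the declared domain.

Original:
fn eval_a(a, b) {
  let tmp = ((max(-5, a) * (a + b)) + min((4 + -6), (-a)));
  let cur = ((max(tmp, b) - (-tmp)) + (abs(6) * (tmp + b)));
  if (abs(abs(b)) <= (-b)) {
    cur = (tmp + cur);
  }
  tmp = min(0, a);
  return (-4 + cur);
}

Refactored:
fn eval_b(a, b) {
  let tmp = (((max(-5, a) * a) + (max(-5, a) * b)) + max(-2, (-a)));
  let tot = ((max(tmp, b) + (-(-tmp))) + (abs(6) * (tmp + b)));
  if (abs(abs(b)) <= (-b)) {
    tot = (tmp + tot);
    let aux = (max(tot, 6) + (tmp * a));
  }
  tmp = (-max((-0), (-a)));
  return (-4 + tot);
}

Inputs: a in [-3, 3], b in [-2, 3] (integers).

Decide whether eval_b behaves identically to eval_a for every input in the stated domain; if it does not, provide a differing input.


Evaluate both at a=-3, b=-2.
eval_a: tmp=13, then cur=92, then (abs(abs(b)) <= (-b)) is true, then cur=105, then tmp=-3, then returns 101
eval_b: tmp=18, then tot=132, then (abs(abs(b)) <= (-b)) is true, then tot=150, then aux=96, then tmp=-3, then returns 146
101 against 146: the behavior changed.
verdict: not equivalent; witness: a=-3, b=-2


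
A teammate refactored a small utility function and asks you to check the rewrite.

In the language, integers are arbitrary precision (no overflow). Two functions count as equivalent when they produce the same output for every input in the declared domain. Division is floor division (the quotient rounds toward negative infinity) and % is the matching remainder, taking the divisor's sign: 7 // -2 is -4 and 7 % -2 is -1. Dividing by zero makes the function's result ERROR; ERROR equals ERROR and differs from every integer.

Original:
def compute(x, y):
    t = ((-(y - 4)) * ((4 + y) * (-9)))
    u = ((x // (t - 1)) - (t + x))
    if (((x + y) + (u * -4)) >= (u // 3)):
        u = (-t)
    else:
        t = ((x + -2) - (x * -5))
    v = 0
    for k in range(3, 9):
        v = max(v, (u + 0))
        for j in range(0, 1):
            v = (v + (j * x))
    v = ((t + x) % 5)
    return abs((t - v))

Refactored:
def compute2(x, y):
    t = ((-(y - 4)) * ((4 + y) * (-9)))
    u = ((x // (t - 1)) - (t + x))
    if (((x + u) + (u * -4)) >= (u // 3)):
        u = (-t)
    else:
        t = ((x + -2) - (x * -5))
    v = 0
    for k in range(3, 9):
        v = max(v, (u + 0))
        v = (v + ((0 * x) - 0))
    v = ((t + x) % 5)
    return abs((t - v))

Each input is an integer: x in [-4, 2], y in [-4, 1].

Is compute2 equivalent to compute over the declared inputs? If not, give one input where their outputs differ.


Run the pair on x=0, y=-4.
compute: t=0, then u=0, then (((x + y) + (u * -4)) >= (u // 3)) is false, then t=-2, then v=0, then (k=3), then v=0, then (j=0), then v=0, then (k=4), then v=0, then (j=0), then v=0, then (k=5), then v=0, then (j=0), then v=0, then (k=6), then v=0, then (j=0), then v=0, then (k=7), then v=0, then (j=0), then v=0, then (k=8), then v=0, then (j=0), then v=0, then v=3, then returns 5
compute2: t=0, then u=0, then (((x + u) + (u * -4)) >= (u // 3)) is true, then u=0, then v=0, then (k=3), then v=0, then v=0, then (k=4), then v=0, then v=0, then (k=5), then v=0, then v=0, then (k=6), then v=0, then v=0, then (k=7), then v=0, then v=0, then (k=8), then v=0, then v=0, then v=0, then returns 0
5 != 0, so the rewrite changes behavior.
verdict: not equivalent; witness: x=0, y=-4


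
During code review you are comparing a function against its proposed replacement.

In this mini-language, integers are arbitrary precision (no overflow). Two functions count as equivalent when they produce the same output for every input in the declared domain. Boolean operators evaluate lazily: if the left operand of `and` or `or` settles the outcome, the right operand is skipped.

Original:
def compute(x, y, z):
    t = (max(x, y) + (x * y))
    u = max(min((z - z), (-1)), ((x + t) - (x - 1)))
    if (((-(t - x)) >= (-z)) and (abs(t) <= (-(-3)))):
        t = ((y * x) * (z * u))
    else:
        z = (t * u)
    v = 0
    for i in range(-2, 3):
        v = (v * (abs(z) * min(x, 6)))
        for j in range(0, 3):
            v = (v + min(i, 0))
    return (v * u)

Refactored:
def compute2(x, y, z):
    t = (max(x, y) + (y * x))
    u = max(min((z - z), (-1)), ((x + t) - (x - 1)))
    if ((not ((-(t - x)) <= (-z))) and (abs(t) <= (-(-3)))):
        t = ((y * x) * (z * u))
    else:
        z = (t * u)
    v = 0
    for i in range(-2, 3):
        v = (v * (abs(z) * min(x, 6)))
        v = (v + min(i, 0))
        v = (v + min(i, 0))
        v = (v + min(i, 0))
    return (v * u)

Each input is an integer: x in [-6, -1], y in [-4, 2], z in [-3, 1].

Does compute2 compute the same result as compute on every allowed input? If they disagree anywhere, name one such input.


There is a counterexample at x=-4, y=1, z=1: 1344 on one side, 119232 on the other.
compute: t=-3, then u=-1, then (((-(t - x)) >= (-z)) and (abs(t) <= (-(-3)))) is true, then t=4, then v=0, then (i=-2), then v=0, then (j=0), then v=-2, then (j=1), then v=-4, then (j=2), then v=-6, then (i=-1), then v=24, then (j=0), then v=23, then (j=1), then v=22, then (j=2), then v=21, then (i=0), then v=-84, then (j=0), then v=-84, then (j=1), then v=-84, then (j=2), then v=-84, then (i=1), then v=336, then (j=0), then v=336, then (j=1), then v=336, then (j=2), then v=336, then (i=2), then v=-1344, then (j=0), then v=-1344, then (j=1), then v=-1344, then (j=2), then v=-1344, then returns 1344
compute2: t=-3, then u=-1, then ((not ((-(t - x)) <= (-z))) and (abs(t) <= (-(-3)))) is false, then z=3, then v=0, then (i=-2), then v=0, then v=-2, then v=-4, then v=-6, then (i=-1), then v=72, then v=71, then v=70, then v=69, then (i=0), then v=-828, then v=-828, then v=-828, then v=-828, then (i=1), then v=9936, then v=9936, then v=9936, then v=9936, then (i=2), then v=-119232, then v=-119232, then v=-119232, then v=-119232, then returns 119232
verdict: not equivalent; witness: x=-4, y=1, z=1


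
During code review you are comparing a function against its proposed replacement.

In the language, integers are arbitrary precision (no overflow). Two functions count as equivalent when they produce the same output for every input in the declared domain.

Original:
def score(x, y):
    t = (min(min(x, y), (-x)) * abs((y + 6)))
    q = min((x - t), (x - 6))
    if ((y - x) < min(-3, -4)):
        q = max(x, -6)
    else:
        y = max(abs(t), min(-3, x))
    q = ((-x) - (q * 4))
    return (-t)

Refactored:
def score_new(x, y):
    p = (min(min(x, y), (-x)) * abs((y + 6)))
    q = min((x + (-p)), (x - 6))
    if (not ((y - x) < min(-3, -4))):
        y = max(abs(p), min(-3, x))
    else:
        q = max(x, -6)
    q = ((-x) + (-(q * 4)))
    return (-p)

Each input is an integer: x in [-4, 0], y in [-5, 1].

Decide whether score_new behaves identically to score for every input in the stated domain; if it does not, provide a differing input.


Side by side, the visible changes include: arithmetic usage differs; local variable names differ; boolean connective usage differs.
Tracing x=-2, y=-2: score: t=-8, then q=-8, then ((y - x) < min(-3, -4)) is false, then y=8, then q=34, then returns 8 | score_new: p=-8, then q=-8, then (not ((y - x) < min(-3, -4))) is true, then y=8, then q=34, then returns 8 — matching result 8.
Every one of the 35 inputs gives matching results.
verdict: equivalent


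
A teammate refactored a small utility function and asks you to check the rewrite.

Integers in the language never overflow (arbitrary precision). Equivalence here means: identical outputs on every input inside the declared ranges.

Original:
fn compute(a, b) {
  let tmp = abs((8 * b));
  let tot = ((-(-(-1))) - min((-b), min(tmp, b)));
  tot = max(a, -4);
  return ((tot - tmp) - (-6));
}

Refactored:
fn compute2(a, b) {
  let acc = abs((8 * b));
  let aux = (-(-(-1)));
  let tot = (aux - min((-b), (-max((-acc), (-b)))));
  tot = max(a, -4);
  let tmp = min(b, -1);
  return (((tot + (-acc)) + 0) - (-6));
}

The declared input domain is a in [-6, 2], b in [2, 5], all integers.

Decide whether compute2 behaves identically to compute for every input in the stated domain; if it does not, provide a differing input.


The two are interchangeable: min/max/abs usage differs, local variable names differ, arithmetic usage differs, statement counts differ, constant usage differs, and every declared input agrees.
As a probe, take a=-3, b=5: compute runs tmp = 40; tot = 4; tot = -3; return -37; compute2 runs acc = 40; aux = -1; tot = 4; tot = -3; tmp = -1; return -37; both end at -37.
An exhaustive pass over the 36 declared inputs shows identical outputs.
verdict: equivalent


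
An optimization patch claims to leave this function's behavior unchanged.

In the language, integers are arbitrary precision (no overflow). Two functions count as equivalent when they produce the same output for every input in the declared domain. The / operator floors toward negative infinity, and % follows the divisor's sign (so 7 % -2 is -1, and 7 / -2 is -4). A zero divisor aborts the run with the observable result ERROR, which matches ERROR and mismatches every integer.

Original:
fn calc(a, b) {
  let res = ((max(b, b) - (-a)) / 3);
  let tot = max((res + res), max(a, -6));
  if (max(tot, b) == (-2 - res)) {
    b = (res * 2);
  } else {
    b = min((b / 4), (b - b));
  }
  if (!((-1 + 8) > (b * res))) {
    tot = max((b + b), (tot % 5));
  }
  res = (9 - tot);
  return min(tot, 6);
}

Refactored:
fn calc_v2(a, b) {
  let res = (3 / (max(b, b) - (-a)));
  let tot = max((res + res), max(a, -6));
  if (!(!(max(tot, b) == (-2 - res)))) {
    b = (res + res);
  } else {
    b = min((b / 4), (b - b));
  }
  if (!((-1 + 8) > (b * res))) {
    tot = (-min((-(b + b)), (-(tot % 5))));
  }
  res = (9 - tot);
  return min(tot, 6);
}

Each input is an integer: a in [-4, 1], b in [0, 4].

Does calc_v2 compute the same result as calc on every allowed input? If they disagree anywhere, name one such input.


Not equivalent: a=-4, b=0 separates them (1 vs -2).
calc: res = -2; tot = -4; (max(tot, b) == (-2 - res)) -> true; b = -4; (!((-1 + 8) > (b * res))) -> true; tot = 1; res = 8; return 1
calc_v2: res = -1; tot = -2; (!(!(max(tot, b) == (-2 - res)))) -> false; b = 0; (!((-1 + 8) > (b * res))) -> false; res = 11; return -2
verdict: not equivalent; witness: a=-4, b=0


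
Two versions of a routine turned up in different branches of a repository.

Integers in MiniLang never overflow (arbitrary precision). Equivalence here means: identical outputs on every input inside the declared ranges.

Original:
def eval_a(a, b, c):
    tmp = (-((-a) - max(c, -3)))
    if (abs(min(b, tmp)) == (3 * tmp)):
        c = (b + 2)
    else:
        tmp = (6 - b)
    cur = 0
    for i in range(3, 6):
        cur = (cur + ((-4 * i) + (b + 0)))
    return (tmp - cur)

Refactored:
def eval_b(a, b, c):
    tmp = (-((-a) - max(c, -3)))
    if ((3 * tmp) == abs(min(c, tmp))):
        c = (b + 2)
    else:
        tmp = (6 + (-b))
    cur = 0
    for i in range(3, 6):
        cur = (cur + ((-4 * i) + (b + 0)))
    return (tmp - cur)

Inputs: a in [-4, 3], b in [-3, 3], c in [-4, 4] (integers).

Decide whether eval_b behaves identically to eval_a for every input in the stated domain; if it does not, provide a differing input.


Try a=-4, b=-3, c=4.
eval_a: tmp becomes 0; next (abs(min(b, tmp)) == (3 * tmp)) evaluates to false; next tmp becomes 9; next cur becomes 0; next at i=3:; next cur becomes -15; next at i=4:; next cur becomes -34; next at i=5:; next cur becomes -57; next final value 66
eval_b: tmp becomes 0; next ((3 * tmp) == abs(min(c, tmp))) evaluates to true; next c becomes -1; next cur becomes 0; next at i=3:; next cur becomes -15; next at i=4:; next cur becomes -34; next at i=5:; next cur becomes -57; next final value 57
66 != 57, so the rewrite changes behavior.
verdict: not equivalent; witness: a=-4, b=-3, c=4
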